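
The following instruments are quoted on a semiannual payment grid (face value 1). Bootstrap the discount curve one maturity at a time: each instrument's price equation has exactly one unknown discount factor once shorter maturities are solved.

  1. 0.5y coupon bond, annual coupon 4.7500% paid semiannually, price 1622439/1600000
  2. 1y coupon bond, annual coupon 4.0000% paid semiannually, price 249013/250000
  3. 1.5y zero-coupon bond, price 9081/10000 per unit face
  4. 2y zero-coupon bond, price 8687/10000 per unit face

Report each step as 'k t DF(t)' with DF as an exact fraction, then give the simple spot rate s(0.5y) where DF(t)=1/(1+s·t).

1 1/2 1981/2000
2 1 9571/10000
3 3/2 9081/10000
4 2 8687/10000
s(0.5y) = (1/(1981/2000) − 1)/(1/2) = 38/1981 ≈ 1.9182%

step 1 [0.5y] bond c/2=19/800: DF=(1622439/1600000 − 19/800·(0))/(1+19/800) = 1981/2000 ≈ 0.990500
step 2 [1y] bond c/2=1/50: DF=(249013/250000 − 1/50·(0.990500))/(1+1/50) = 9571/10000 ≈ 0.957100
step 3 [1.5y] zero: DF = P = 9081/10000 ≈ 0.908100
step 4 [2y] zero: DF = P = 8687/10000 ≈ 0.868700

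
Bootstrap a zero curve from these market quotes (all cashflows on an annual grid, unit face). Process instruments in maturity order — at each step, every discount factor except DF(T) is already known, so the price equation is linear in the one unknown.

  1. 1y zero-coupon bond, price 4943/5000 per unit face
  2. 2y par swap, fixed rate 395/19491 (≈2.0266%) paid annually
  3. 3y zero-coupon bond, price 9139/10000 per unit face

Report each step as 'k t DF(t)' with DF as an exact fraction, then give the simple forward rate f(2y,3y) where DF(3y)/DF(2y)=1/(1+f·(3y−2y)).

1 1 4943/5000
2 2 1921/2000
3 3 9139/10000
f(2y,3y) = ((1921/2000)/(9139/10000) − 1)/(1) = 466/9139 ≈ 5.0990%

step 1 [1y] zero: DF = P = 4943/5000 ≈ 0.988600
step 2 [2y] swap r/1=395/19491: DF=(1 − 395/19491·(0.988600))/(1+395/19491) = 1921/2000 ≈ 0.960500
step 3 [3y] zero: DF = P = 9139/10000 ≈ 0.913900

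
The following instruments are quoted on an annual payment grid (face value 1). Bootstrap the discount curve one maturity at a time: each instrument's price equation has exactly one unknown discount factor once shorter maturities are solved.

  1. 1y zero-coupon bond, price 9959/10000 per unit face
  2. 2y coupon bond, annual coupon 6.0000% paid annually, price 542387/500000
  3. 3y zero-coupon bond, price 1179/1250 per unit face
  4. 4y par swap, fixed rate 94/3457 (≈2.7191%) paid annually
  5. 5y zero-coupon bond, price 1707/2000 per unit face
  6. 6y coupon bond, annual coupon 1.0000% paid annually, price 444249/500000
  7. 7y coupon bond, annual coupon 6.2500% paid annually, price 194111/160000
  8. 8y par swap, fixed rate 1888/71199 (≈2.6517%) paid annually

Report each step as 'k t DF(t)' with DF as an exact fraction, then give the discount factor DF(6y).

1 1 9959/10000
2 2 967/1000
3 3 1179/1250
4 4 4483/5000
5 5 1707/2000
6 6 521/625
7 7 8189/10000
8 8 507/625
DF(6y) = 521/625 ≈ 0.833600

step 1 [1y] zero: DF = P = 9959/10000 ≈ 0.995900
step 2 [2y] bond c/1=3/50: DF=(542387/500000 − 3/50·(0.995900))/(1+3/50) = 967/1000 ≈ 0.967000
step 3 [3y] zero: DF = P = 1179/1250 ≈ 0.943200
step 4 [4y] swap r/1=94/3457: DF=(1 − 94/3457·(0.995900+0.967000+0.943200))/(1+94/3457) = 4483/5000 ≈ 0.896600
step 5 [5y] zero: DF = P = 1707/2000 ≈ 0.853500
step 6 [6y] bond c/1=1/100: DF=(444249/500000 − 1/100·(0.995900+0.967000+0.943200+0.896600+0.853500))/(1+1/100) = 521/625 ≈ 0.833600
step 7 [7y] bond c/1=1/16: DF=(194111/160000 − 1/16·(0.995900+0.967000+0.943200+0.896600+0.853500+0.833600))/(1+1/16) = 8189/10000 ≈ 0.818900
step 8 [8y] swap r/1=1888/71199: DF=(1 − 1888/71199·(0.995900+0.967000+0.943200+0.896600+0.853500+0.833600+0.818900))/(1+1888/71199) = 507/625 ≈ 0.811200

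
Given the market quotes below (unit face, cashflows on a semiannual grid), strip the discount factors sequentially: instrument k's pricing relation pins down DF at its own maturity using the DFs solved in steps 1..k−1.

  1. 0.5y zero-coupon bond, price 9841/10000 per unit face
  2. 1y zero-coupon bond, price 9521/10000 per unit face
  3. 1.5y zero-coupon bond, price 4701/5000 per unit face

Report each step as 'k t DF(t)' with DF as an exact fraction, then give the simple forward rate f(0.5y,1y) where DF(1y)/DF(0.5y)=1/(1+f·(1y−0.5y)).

1 1/2 9841/10000
2 1 9521/10000
3 3/2 4701/5000
f(0.5y,1y) = ((9841/10000)/(9521/10000) − 1)/(1/2) = 640/9521 ≈ 6.7220%

step 1 [0.5y] zero: DF = P = 9841/10000 ≈ 0.984100
step 2 [1y] zero: DF = P = 9521/10000 ≈ 0.952100
step 3 [1.5y] zero: DF = P = 4701/5000 ≈ 0.940200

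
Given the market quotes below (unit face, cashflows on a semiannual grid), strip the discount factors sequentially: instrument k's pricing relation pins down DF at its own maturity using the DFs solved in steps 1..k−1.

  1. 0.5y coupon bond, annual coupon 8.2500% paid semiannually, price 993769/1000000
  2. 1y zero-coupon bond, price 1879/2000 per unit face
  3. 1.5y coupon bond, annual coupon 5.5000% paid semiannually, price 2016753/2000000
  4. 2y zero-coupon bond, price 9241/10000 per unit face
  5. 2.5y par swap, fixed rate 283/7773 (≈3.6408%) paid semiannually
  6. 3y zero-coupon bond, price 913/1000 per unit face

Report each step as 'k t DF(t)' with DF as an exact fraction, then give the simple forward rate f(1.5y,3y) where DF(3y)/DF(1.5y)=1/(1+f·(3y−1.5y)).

step 1 [0.5y] bond c/2=33/800: DF=(993769/1000000 − 33/800·(0))/(1+33/800) = 1193/1250 ≈ 0.954400
step 2 [1y] zero: DF = P = 1879/2000 ≈ 0.939500
step 3 [1.5y] bond c/2=11/400: DF=(2016753/2000000 − 11/400·(0.954400+0.939500))/(1+11/400) = 9307/10000 ≈ 0.930700
step 4 [2y] zero: DF = P = 9241/10000 ≈ 0.924100
step 5 [2.5y] swap r/2=283/15546: DF=(1 − 283/15546·(0.954400+0.939500+0.930700+0.924100))/(1+283/15546) = 9151/10000 ≈ 0.915100
step 6 [3y] zero: DF = P = 913/1000 ≈ 0.913000

1 1/2 1193/1250
2 1 1879/2000
3 3/2 9307/10000
4 2 9241/10000
5 5/2 9151/10000
6 3 913/1000
f(1.5y,3y) = ((9307/10000)/(913/1000) − 1)/(3/2) = 59/4565 ≈ 1.2924%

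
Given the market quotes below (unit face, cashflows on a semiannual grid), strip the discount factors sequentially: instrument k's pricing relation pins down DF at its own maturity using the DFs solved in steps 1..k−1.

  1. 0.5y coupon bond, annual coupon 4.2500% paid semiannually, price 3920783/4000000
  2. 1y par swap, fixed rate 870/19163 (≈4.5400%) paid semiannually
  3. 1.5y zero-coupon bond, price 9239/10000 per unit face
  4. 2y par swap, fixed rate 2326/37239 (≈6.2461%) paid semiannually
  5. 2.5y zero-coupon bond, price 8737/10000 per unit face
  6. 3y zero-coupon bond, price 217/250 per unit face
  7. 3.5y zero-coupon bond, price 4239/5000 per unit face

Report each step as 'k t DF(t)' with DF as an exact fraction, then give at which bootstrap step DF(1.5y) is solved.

step 1 [0.5y] bond c/2=17/800: DF=(3920783/4000000 − 17/800·(0))/(1+17/800) = 4799/5000 ≈ 0.959800
step 2 [1y] swap r/2=435/19163: DF=(1 − 435/19163·(0.959800))/(1+435/19163) = 1913/2000 ≈ 0.956500
step 3 [1.5y] zero: DF = P = 9239/10000 ≈ 0.923900
step 4 [2y] swap r/2=1163/37239: DF=(1 − 1163/37239·(0.959800+0.956500+0.923900))/(1+1163/37239) = 8837/10000 ≈ 0.883700
step 5 [2.5y] zero: DF = P = 8737/10000 ≈ 0.873700
step 6 [3y] zero: DF = P = 217/250 ≈ 0.868000
step 7 [3.5y] zero: DF = P = 4239/5000 ≈ 0.847800

1 1/2 4799/5000
2 1 1913/2000
3 3/2 9239/10000
4 2 8837/10000
5 5/2 8737/10000
6 3 217/250
7 7/2 4239/5000
DF(1.5y) is solved at step 3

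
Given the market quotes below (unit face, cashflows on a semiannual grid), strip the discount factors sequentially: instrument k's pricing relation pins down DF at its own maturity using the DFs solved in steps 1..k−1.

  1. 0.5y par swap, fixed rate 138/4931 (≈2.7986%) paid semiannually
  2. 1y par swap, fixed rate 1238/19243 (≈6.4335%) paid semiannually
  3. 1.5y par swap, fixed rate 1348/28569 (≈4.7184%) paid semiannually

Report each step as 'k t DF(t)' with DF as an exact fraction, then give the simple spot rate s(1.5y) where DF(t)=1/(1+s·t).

1 1/2 4931/5000
2 1 9381/10000
3 3/2 4663/5000
s(1.5y) = (1/(4663/5000) − 1)/(3/2) = 674/13989 ≈ 4.8181%

step 1 [0.5y] swap r/2=69/4931: DF=(1 − 69/4931·(0))/(1+69/4931) = 4931/5000 ≈ 0.986200
step 2 [1y] swap r/2=619/19243: DF=(1 − 619/19243·(0.986200))/(1+619/19243) = 9381/10000 ≈ 0.938100
step 3 [1.5y] swap r/2=674/28569: DF=(1 − 674/28569·(0.986200+0.938100))/(1+674/28569) = 4663/5000 ≈ 0.932600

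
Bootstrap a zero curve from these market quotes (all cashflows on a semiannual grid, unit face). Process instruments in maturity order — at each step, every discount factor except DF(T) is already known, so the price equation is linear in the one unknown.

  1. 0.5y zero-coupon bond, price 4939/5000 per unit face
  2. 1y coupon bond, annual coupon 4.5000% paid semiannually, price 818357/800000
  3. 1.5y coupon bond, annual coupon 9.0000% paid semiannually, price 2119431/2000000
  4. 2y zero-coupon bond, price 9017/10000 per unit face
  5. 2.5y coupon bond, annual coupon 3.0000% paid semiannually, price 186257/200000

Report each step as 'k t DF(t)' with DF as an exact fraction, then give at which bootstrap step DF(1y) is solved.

step 1 [0.5y] zero: DF = P = 4939/5000 ≈ 0.987800
step 2 [1y] bond c/2=9/400: DF=(818357/800000 − 9/400·(0.987800))/(1+9/400) = 9787/10000 ≈ 0.978700
step 3 [1.5y] bond c/2=9/200: DF=(2119431/2000000 − 9/200·(0.987800+0.978700))/(1+9/200) = 4647/5000 ≈ 0.929400
step 4 [2y] zero: DF = P = 9017/10000 ≈ 0.901700
step 5 [2.5y] bond c/2=3/200: DF=(186257/200000 − 3/200·(0.987800+0.978700+0.929400+0.901700))/(1+3/200) = 4307/5000 ≈ 0.861400

1 1/2 4939/5000
2 1 9787/10000
3 3/2 4647/5000
4 2 9017/10000
5 5/2 4307/5000
DF(1y) is solved at step 2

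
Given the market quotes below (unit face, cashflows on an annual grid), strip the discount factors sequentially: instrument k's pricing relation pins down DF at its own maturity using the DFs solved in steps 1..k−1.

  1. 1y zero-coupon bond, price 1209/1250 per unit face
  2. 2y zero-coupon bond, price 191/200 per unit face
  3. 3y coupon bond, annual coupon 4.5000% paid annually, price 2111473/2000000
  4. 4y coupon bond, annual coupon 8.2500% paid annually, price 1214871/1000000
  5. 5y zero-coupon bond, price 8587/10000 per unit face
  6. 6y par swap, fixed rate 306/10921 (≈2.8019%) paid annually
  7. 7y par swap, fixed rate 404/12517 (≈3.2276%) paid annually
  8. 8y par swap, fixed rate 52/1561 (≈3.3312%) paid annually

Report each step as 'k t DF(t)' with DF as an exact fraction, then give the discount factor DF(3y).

step 1 [1y] zero: DF = P = 1209/1250 ≈ 0.967200
step 2 [2y] zero: DF = P = 191/200 ≈ 0.955000
step 3 [3y] bond c/1=9/200: DF=(2111473/2000000 − 9/200·(0.967200+0.955000))/(1+9/200) = 371/400 ≈ 0.927500
step 4 [4y] bond c/1=33/400: DF=(1214871/1000000 − 33/400·(0.967200+0.955000+0.927500))/(1+33/400) = 9051/10000 ≈ 0.905100
step 5 [5y] zero: DF = P = 8587/10000 ≈ 0.858700
step 6 [6y] swap r/1=306/10921: DF=(1 − 306/10921·(0.967200+0.955000+0.927500+0.905100+0.858700))/(1+306/10921) = 847/1000 ≈ 0.847000
step 7 [7y] swap r/1=404/12517: DF=(1 − 404/12517·(0.967200+0.955000+0.927500+0.905100+0.858700+0.847000))/(1+404/12517) = 399/500 ≈ 0.798000
step 8 [8y] swap r/1=52/1561: DF=(1 − 52/1561·(0.967200+0.955000+0.927500+0.905100+0.858700+0.847000+0.798000))/(1+52/1561) = 383/500 ≈ 0.766000

1 1 1209/1250
2 2 191/200
3 3 371/400
4 4 9051/10000
5 5 8587/10000
6 6 847/1000
7 7 399/500
8 8 383/500
DF(3y) = 371/400 ≈ 0.927500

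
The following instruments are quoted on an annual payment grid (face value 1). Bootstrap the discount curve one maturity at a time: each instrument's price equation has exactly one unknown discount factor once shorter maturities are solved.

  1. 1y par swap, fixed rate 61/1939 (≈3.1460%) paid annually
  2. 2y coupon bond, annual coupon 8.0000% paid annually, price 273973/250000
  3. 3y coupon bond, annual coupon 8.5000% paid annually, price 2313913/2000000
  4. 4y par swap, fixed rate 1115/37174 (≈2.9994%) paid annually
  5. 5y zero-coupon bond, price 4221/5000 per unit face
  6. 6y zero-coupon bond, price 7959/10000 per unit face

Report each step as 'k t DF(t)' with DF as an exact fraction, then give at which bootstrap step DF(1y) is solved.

1 1 1939/2000
2 2 9429/10000
3 3 1833/2000
4 4 1777/2000
5 5 4221/5000
6 6 7959/10000
DF(1y) is solved at step 1

step 1 [1y] swap r/1=61/1939: DF=(1 − 61/1939·(0))/(1+61/1939) = 1939/2000 ≈ 0.969500
step 2 [2y] bond c/1=2/25: DF=(273973/250000 − 2/25·(0.969500))/(1+2/25) = 9429/10000 ≈ 0.942900
step 3 [3y] bond c/1=17/200: DF=(2313913/2000000 − 17/200·(0.969500+0.942900))/(1+17/200) = 1833/2000 ≈ 0.916500
step 4 [4y] swap r/1=1115/37174: DF=(1 − 1115/37174·(0.969500+0.942900+0.916500))/(1+1115/37174) = 1777/2000 ≈ 0.888500
step 5 [5y] zero: DF = P = 4221/5000 ≈ 0.844200
step 6 [6y] zero: DF = P = 7959/10000 ≈ 0.795900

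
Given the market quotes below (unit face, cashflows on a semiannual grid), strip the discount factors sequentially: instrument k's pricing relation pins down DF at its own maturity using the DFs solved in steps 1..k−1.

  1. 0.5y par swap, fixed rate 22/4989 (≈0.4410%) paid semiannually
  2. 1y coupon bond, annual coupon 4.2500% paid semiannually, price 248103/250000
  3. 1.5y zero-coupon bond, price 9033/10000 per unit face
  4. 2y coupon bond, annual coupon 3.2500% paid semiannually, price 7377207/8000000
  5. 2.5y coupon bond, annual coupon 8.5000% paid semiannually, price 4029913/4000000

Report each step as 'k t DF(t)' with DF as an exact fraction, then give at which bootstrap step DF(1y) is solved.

step 1 [0.5y] swap r/2=11/4989: DF=(1 − 11/4989·(0))/(1+11/4989) = 4989/5000 ≈ 0.997800
step 2 [1y] bond c/2=17/800: DF=(248103/250000 − 17/800·(0.997800))/(1+17/800) = 951/1000 ≈ 0.951000
step 3 [1.5y] zero: DF = P = 9033/10000 ≈ 0.903300
step 4 [2y] bond c/2=13/800: DF=(7377207/8000000 − 13/800·(0.997800+0.951000+0.903300))/(1+13/800) = 4309/5000 ≈ 0.861800
step 5 [2.5y] bond c/2=17/400: DF=(4029913/4000000 − 17/400·(0.997800+0.951000+0.903300+0.861800))/(1+17/400) = 163/200 ≈ 0.815000

1 1/2 4989/5000
2 1 951/1000
3 3/2 9033/10000
4 2 4309/5000
5 5/2 163/200
DF(1y) is solved at step 2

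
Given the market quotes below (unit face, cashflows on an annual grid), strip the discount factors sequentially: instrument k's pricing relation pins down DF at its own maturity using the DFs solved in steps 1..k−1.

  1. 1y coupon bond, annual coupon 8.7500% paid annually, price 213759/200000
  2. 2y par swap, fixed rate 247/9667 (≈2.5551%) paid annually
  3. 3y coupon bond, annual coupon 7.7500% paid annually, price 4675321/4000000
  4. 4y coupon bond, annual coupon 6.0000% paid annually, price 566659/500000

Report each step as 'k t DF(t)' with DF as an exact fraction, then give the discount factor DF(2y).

step 1 [1y] bond c/1=7/80: DF=(213759/200000 − 7/80·(0))/(1+7/80) = 2457/2500 ≈ 0.982800
step 2 [2y] swap r/1=247/9667: DF=(1 − 247/9667·(0.982800))/(1+247/9667) = 4753/5000 ≈ 0.950600
step 3 [3y] bond c/1=31/400: DF=(4675321/4000000 − 31/400·(0.982800+0.950600))/(1+31/400) = 9457/10000 ≈ 0.945700
step 4 [4y] bond c/1=3/50: DF=(566659/500000 − 3/50·(0.982800+0.950600+0.945700))/(1+3/50) = 4531/5000 ≈ 0.906200

1 1 2457/2500
2 2 4753/5000
3 3 9457/10000
4 4 4531/5000
DF(2y) = 4753/5000 ≈ 0.950600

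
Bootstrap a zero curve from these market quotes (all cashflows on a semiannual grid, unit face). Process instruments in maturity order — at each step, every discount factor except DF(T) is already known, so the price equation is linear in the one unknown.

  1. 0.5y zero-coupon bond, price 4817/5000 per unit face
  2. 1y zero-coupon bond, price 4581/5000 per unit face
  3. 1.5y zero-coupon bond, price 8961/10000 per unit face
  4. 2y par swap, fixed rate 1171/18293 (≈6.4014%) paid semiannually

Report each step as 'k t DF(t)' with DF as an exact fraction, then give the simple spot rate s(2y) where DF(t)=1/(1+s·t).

1 1/2 4817/5000
2 1 4581/5000
3 3/2 8961/10000
4 2 8829/10000
s(2y) = (1/(8829/10000) − 1)/(2) = 1171/17658 ≈ 6.6316%

step 1 [0.5y] zero: DF = P = 4817/5000 ≈ 0.963400
step 2 [1y] zero: DF = P = 4581/5000 ≈ 0.916200
step 3 [1.5y] zero: DF = P = 8961/10000 ≈ 0.896100
step 4 [2y] swap r/2=1171/36586: DF=(1 − 1171/36586·(0.963400+0.916200+0.896100))/(1+1171/36586) = 8829/10000 ≈ 0.882900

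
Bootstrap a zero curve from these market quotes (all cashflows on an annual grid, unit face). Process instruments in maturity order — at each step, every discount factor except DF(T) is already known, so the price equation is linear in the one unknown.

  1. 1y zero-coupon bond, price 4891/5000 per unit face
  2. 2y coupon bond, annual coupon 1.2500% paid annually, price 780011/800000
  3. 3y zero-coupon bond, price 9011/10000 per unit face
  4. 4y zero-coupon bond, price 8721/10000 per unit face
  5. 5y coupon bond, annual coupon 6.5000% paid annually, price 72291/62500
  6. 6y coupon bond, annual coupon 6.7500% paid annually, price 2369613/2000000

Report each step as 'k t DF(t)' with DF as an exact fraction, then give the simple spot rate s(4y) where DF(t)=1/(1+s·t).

1 1 4891/5000
2 2 9509/10000
3 3 9011/10000
4 4 8721/10000
5 5 8601/10000
6 6 4107/5000
s(4y) = (1/(8721/10000) − 1)/(4) = 1279/34884 ≈ 3.6664%

step 1 [1y] zero: DF = P = 4891/5000 ≈ 0.978200
step 2 [2y] bond c/1=1/80: DF=(780011/800000 − 1/80·(0.978200))/(1+1/80) = 9509/10000 ≈ 0.950900
step 3 [3y] zero: DF = P = 9011/10000 ≈ 0.901100
step 4 [4y] zero: DF = P = 8721/10000 ≈ 0.872100
step 5 [5y] bond c/1=13/200: DF=(72291/62500 − 13/200·(0.978200+0.950900+0.901100+0.872100))/(1+13/200) = 8601/10000 ≈ 0.860100
step 6 [6y] bond c/1=27/400: DF=(2369613/2000000 − 27/400·(0.978200+0.950900+0.901100+0.872100+0.860100))/(1+27/400) = 4107/5000 ≈ 0.821400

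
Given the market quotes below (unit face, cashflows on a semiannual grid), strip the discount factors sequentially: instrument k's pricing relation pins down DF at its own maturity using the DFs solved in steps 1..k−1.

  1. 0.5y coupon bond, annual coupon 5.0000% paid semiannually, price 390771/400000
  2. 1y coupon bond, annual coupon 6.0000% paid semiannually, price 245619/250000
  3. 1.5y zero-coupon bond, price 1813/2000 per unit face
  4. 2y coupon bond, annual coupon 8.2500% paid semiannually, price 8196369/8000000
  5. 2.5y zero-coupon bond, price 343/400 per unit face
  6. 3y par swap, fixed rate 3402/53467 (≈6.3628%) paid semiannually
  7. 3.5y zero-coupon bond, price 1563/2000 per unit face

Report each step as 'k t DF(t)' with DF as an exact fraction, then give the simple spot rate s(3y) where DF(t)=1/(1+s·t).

1 1/2 9531/10000
2 1 9261/10000
3 3/2 1813/2000
4 2 546/625
5 5/2 343/400
6 3 8299/10000
7 7/2 1563/2000
s(3y) = (1/(8299/10000) − 1)/(3) = 567/8299 ≈ 6.8321%

step 1 [0.5y] bond c/2=1/40: DF=(390771/400000 − 1/40·(0))/(1+1/40) = 9531/10000 ≈ 0.953100
step 2 [1y] bond c/2=3/100: DF=(245619/250000 − 3/100·(0.953100))/(1+3/100) = 9261/10000 ≈ 0.926100
step 3 [1.5y] zero: DF = P = 1813/2000 ≈ 0.906500
step 4 [2y] bond c/2=33/800: DF=(8196369/8000000 − 33/800·(0.953100+0.926100+0.906500))/(1+33/800) = 546/625 ≈ 0.873600
step 5 [2.5y] zero: DF = P = 343/400 ≈ 0.857500
step 6 [3y] swap r/2=1701/53467: DF=(1 − 1701/53467·(0.953100+0.926100+0.906500+0.873600+0.857500))/(1+1701/53467) = 8299/10000 ≈ 0.829900
step 7 [3.5y] zero: DF = P = 1563/2000 ≈ 0.781500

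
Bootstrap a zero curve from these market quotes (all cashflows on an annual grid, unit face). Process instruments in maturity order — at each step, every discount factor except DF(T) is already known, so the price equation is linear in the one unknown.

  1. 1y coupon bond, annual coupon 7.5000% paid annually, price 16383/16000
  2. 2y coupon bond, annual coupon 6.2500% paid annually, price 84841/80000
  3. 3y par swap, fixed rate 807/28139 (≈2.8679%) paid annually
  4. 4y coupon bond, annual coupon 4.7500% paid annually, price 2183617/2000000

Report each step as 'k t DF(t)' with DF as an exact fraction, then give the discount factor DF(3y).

step 1 [1y] bond c/1=3/40: DF=(16383/16000 − 3/40·(0))/(1+3/40) = 381/400 ≈ 0.952500
step 2 [2y] bond c/1=1/16: DF=(84841/80000 − 1/16·(0.952500))/(1+1/16) = 9421/10000 ≈ 0.942100
step 3 [3y] swap r/1=807/28139: DF=(1 − 807/28139·(0.952500+0.942100))/(1+807/28139) = 9193/10000 ≈ 0.919300
step 4 [4y] bond c/1=19/400: DF=(2183617/2000000 − 19/400·(0.952500+0.942100+0.919300))/(1+19/400) = 9147/10000 ≈ 0.914700

1 1 381/400
2 2 9421/10000
3 3 9193/10000
4 4 9147/10000
DF(3y) = 9193/10000 ≈ 0.919300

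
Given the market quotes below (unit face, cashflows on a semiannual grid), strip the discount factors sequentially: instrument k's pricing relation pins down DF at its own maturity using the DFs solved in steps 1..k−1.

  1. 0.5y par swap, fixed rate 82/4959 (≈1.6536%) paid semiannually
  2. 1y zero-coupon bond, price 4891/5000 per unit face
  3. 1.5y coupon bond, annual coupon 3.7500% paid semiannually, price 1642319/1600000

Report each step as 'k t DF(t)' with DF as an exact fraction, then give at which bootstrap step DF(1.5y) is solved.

step 1 [0.5y] swap r/2=41/4959: DF=(1 − 41/4959·(0))/(1+41/4959) = 4959/5000 ≈ 0.991800
step 2 [1y] zero: DF = P = 4891/5000 ≈ 0.978200
step 3 [1.5y] bond c/2=3/160: DF=(1642319/1600000 − 3/160·(0.991800+0.978200))/(1+3/160) = 9713/10000 ≈ 0.971300

1 1/2 4959/5000
2 1 4891/5000
3 3/2 9713/10000
DF(1.5y) is solved at step 3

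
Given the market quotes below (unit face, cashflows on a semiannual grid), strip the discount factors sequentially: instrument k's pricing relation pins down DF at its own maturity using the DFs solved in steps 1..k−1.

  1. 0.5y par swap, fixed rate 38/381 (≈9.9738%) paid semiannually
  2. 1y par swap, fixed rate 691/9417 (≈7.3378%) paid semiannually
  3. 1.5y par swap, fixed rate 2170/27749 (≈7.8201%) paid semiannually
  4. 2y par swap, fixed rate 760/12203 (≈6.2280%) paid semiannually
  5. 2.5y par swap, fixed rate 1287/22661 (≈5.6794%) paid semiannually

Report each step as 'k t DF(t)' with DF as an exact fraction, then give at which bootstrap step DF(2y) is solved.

1 1/2 381/400
2 1 9309/10000
3 3/2 1783/2000
4 2 443/500
5 5/2 8713/10000
DF(2y) is solved at step 4

step 1 [0.5y] swap r/2=19/381: DF=(1 − 19/381·(0))/(1+19/381) = 381/400 ≈ 0.952500
step 2 [1y] swap r/2=691/18834: DF=(1 − 691/18834·(0.952500))/(1+691/18834) = 9309/10000 ≈ 0.930900
step 3 [1.5y] swap r/2=1085/27749: DF=(1 − 1085/27749·(0.952500+0.930900))/(1+1085/27749) = 1783/2000 ≈ 0.891500
step 4 [2y] swap r/2=380/12203: DF=(1 − 380/12203·(0.952500+0.930900+0.891500))/(1+380/12203) = 443/500 ≈ 0.886000
step 5 [2.5y] swap r/2=1287/45322: DF=(1 − 1287/45322·(0.952500+0.930900+0.891500+0.886000))/(1+1287/45322) = 8713/10000 ≈ 0.871300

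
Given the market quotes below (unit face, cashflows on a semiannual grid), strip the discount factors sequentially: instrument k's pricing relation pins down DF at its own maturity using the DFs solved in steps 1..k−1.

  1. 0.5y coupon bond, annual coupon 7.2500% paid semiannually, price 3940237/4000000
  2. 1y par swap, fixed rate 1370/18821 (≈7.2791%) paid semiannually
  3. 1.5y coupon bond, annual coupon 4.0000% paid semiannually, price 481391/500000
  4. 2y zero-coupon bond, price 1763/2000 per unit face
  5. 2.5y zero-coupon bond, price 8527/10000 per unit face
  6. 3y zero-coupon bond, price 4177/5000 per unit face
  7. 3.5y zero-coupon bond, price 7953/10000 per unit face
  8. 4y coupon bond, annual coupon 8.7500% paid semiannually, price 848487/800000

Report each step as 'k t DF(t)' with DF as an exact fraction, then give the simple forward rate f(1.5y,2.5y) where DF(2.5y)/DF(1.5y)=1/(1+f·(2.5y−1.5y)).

step 1 [0.5y] bond c/2=29/800: DF=(3940237/4000000 − 29/800·(0))/(1+29/800) = 4753/5000 ≈ 0.950600
step 2 [1y] swap r/2=685/18821: DF=(1 − 685/18821·(0.950600))/(1+685/18821) = 1863/2000 ≈ 0.931500
step 3 [1.5y] bond c/2=1/50: DF=(481391/500000 − 1/50·(0.950600+0.931500))/(1+1/50) = 907/1000 ≈ 0.907000
step 4 [2y] zero: DF = P = 1763/2000 ≈ 0.881500
step 5 [2.5y] zero: DF = P = 8527/10000 ≈ 0.852700
step 6 [3y] zero: DF = P = 4177/5000 ≈ 0.835400
step 7 [3.5y] zero: DF = P = 7953/10000 ≈ 0.795300
step 8 [4y] bond c/2=7/160: DF=(848487/800000 − 7/160·(0.950600+0.931500+0.907000+0.881500+0.852700+0.835400+0.795300))/(1+7/160) = 3791/5000 ≈ 0.758200

1 1/2 4753/5000
2 1 1863/2000
3 3/2 907/1000
4 2 1763/2000
5 5/2 8527/10000
6 3 4177/5000
7 7/2 7953/10000
8 4 3791/5000
f(1.5y,2.5y) = ((907/1000)/(8527/10000) − 1)/(1) = 543/8527 ≈ 6.3680%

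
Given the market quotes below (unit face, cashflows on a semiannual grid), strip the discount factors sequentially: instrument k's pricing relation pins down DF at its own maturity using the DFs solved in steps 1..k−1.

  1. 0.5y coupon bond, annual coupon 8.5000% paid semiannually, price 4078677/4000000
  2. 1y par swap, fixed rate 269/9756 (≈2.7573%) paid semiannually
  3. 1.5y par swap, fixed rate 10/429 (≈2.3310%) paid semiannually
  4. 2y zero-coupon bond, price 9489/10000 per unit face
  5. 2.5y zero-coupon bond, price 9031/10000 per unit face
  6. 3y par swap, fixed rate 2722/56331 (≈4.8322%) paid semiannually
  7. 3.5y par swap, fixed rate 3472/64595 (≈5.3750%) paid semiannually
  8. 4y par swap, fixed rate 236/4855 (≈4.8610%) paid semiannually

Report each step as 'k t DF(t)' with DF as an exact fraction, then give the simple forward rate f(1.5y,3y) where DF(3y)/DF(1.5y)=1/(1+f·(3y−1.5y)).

step 1 [0.5y] bond c/2=17/400: DF=(4078677/4000000 − 17/400·(0))/(1+17/400) = 9781/10000 ≈ 0.978100
step 2 [1y] swap r/2=269/19512: DF=(1 − 269/19512·(0.978100))/(1+269/19512) = 9731/10000 ≈ 0.973100
step 3 [1.5y] swap r/2=5/429: DF=(1 − 5/429·(0.978100+0.973100))/(1+5/429) = 483/500 ≈ 0.966000
step 4 [2y] zero: DF = P = 9489/10000 ≈ 0.948900
step 5 [2.5y] zero: DF = P = 9031/10000 ≈ 0.903100
step 6 [3y] swap r/2=1361/56331: DF=(1 − 1361/56331·(0.978100+0.973100+0.966000+0.948900+0.903100))/(1+1361/56331) = 8639/10000 ≈ 0.863900
step 7 [3.5y] swap r/2=1736/64595: DF=(1 − 1736/64595·(0.978100+0.973100+0.966000+0.948900+0.903100+0.863900))/(1+1736/64595) = 1033/1250 ≈ 0.826400
step 8 [4y] swap r/2=118/4855: DF=(1 − 118/4855·(0.978100+0.973100+0.966000+0.948900+0.903100+0.863900+0.826400))/(1+118/4855) = 823/1000 ≈ 0.823000

1 1/2 9781/10000
2 1 9731/10000
3 3/2 483/500
4 2 9489/10000
5 5/2 9031/10000
6 3 8639/10000
7 7/2 1033/1250
8 4 823/1000
f(1.5y,3y) = ((483/500)/(8639/10000) − 1)/(3/2) = 2042/25917 ≈ 7.8790%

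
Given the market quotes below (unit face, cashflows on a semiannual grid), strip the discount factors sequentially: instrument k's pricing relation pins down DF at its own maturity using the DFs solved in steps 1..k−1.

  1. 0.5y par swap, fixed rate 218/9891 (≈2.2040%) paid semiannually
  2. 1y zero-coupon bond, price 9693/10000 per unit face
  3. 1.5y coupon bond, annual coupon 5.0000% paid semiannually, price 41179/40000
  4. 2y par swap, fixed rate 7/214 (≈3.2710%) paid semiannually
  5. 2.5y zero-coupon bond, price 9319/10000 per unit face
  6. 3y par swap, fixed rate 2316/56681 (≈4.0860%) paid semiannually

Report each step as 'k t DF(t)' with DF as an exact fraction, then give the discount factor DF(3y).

1 1/2 9891/10000
2 1 9693/10000
3 3/2 4783/5000
4 2 937/1000
5 5/2 9319/10000
6 3 4421/5000
DF(3y) = 4421/5000 ≈ 0.884200

step 1 [0.5y] swap r/2=109/9891: DF=(1 − 109/9891·(0))/(1+109/9891) = 9891/10000 ≈ 0.989100
step 2 [1y] zero: DF = P = 9693/10000 ≈ 0.969300
step 3 [1.5y] bond c/2=1/40: DF=(41179/40000 − 1/40·(0.989100+0.969300))/(1+1/40) = 4783/5000 ≈ 0.956600
step 4 [2y] swap r/2=7/428: DF=(1 − 7/428·(0.989100+0.969300+0.956600))/(1+7/428) = 937/1000 ≈ 0.937000
step 5 [2.5y] zero: DF = P = 9319/10000 ≈ 0.931900
step 6 [3y] swap r/2=1158/56681: DF=(1 − 1158/56681·(0.989100+0.969300+0.956600+0.937000+0.931900))/(1+1158/56681) = 4421/5000 ≈ 0.884200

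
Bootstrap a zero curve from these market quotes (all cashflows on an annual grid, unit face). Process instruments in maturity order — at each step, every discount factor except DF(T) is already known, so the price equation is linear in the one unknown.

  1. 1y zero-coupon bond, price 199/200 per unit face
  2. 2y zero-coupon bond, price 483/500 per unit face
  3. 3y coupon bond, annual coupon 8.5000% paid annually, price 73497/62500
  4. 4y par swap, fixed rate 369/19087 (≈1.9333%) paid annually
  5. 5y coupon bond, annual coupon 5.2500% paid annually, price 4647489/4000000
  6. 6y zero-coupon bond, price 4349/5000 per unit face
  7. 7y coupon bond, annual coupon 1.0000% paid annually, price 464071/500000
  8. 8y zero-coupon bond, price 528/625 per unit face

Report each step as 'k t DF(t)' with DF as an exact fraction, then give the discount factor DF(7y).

step 1 [1y] zero: DF = P = 199/200 ≈ 0.995000
step 2 [2y] zero: DF = P = 483/500 ≈ 0.966000
step 3 [3y] bond c/1=17/200: DF=(73497/62500 − 17/200·(0.995000+0.966000))/(1+17/200) = 4651/5000 ≈ 0.930200
step 4 [4y] swap r/1=369/19087: DF=(1 − 369/19087·(0.995000+0.966000+0.930200))/(1+369/19087) = 4631/5000 ≈ 0.926200
step 5 [5y] bond c/1=21/400: DF=(4647489/4000000 − 21/400·(0.995000+0.966000+0.930200+0.926200))/(1+21/400) = 1827/2000 ≈ 0.913500
step 6 [6y] zero: DF = P = 4349/5000 ≈ 0.869800
step 7 [7y] bond c/1=1/100: DF=(464071/500000 − 1/100·(0.995000+0.966000+0.930200+0.926200+0.913500+0.869800))/(1+1/100) = 1727/2000 ≈ 0.863500
step 8 [8y] zero: DF = P = 528/625 ≈ 0.844800

1 1 199/200
2 2 483/500
3 3 4651/5000
4 4 4631/5000
5 5 1827/2000
6 6 4349/5000
7 7 1727/2000
8 8 528/625
DF(7y) = 1727/2000 ≈ 0.863500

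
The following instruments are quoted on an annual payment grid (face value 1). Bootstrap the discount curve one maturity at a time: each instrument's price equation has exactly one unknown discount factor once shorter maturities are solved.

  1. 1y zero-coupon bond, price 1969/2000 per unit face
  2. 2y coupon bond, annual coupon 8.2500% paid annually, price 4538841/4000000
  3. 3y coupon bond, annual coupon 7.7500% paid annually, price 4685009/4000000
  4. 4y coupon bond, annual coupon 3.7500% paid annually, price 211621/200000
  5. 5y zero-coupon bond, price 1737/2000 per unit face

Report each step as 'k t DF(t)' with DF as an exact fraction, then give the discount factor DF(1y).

1 1 1969/2000
2 2 2433/2500
3 3 4731/5000
4 4 9149/10000
5 5 1737/2000
DF(1y) = 1969/2000 ≈ 0.984500

step 1 [1y] zero: DF = P = 1969/2000 ≈ 0.984500
step 2 [2y] bond c/1=33/400: DF=(4538841/4000000 − 33/400·(0.984500))/(1+33/400) = 2433/2500 ≈ 0.973200
step 3 [3y] bond c/1=31/400: DF=(4685009/4000000 − 31/400·(0.984500+0.973200))/(1+31/400) = 4731/5000 ≈ 0.946200
step 4 [4y] bond c/1=3/80: DF=(211621/200000 − 3/80·(0.984500+0.973200+0.946200))/(1+3/80) = 9149/10000 ≈ 0.914900
step 5 [5y] zero: DF = P = 1737/2000 ≈ 0.868500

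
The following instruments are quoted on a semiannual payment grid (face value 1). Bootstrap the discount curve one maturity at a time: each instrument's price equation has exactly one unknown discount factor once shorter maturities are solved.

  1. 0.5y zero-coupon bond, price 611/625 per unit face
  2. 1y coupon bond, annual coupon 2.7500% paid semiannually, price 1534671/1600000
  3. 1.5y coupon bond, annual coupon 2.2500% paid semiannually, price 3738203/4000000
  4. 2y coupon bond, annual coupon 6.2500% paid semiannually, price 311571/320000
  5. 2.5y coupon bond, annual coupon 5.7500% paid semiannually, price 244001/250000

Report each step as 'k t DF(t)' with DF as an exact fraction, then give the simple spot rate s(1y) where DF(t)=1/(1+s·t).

1 1/2 611/625
2 1 9329/10000
3 3/2 9029/10000
4 2 8589/10000
5 5/2 8461/10000
s(1y) = (1/(9329/10000) − 1)/(1) = 671/9329 ≈ 7.1926%

step 1 [0.5y] zero: DF = P = 611/625 ≈ 0.977600
step 2 [1y] bond c/2=11/800: DF=(1534671/1600000 − 11/800·(0.977600))/(1+11/800) = 9329/10000 ≈ 0.932900
step 3 [1.5y] bond c/2=9/800: DF=(3738203/4000000 − 9/800·(0.977600+0.932900))/(1+9/800) = 9029/10000 ≈ 0.902900
step 4 [2y] bond c/2=1/32: DF=(311571/320000 − 1/32·(0.977600+0.932900+0.902900))/(1+1/32) = 8589/10000 ≈ 0.858900
step 5 [2.5y] bond c/2=23/800: DF=(244001/250000 − 23/800·(0.977600+0.932900+0.902900+0.858900))/(1+23/800) = 8461/10000 ≈ 0.846100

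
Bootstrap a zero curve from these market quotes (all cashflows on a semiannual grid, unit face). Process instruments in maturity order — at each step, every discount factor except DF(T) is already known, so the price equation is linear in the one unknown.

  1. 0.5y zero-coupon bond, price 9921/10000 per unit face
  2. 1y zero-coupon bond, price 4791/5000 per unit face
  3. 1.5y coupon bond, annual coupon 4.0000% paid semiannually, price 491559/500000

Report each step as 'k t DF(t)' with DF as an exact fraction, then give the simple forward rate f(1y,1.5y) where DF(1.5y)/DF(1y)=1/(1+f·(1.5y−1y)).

step 1 [0.5y] zero: DF = P = 9921/10000 ≈ 0.992100
step 2 [1y] zero: DF = P = 4791/5000 ≈ 0.958200
step 3 [1.5y] bond c/2=1/50: DF=(491559/500000 − 1/50·(0.992100+0.958200))/(1+1/50) = 1157/1250 ≈ 0.925600

1 1/2 9921/10000
2 1 4791/5000
3 3/2 1157/1250
f(1y,1.5y) = ((4791/5000)/(1157/1250) − 1)/(1/2) = 163/2314 ≈ 7.0441%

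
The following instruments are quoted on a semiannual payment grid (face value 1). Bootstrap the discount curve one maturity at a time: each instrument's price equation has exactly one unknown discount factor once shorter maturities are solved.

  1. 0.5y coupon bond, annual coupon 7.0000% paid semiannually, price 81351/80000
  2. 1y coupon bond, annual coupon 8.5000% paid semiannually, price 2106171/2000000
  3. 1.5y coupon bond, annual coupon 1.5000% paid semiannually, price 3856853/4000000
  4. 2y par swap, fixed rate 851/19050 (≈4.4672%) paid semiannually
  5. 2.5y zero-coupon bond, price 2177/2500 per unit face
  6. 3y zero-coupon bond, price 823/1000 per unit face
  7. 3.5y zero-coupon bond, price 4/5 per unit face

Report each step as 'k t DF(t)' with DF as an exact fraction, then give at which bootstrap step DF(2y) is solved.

1 1/2 393/400
2 1 9701/10000
3 3/2 377/400
4 2 9149/10000
5 5/2 2177/2500
6 3 823/1000
7 7/2 4/5
DF(2y) is solved at step 4

step 1 [0.5y] bond c/2=7/200: DF=(81351/80000 − 7/200·(0))/(1+7/200) = 393/400 ≈ 0.982500
step 2 [1y] bond c/2=17/400: DF=(2106171/2000000 − 17/400·(0.982500))/(1+17/400) = 9701/10000 ≈ 0.970100
step 3 [1.5y] bond c/2=3/400: DF=(3856853/4000000 − 3/400·(0.982500+0.970100))/(1+3/400) = 377/400 ≈ 0.942500
step 4 [2y] swap r/2=851/38100: DF=(1 − 851/38100·(0.982500+0.970100+0.942500))/(1+851/38100) = 9149/10000 ≈ 0.914900
step 5 [2.5y] zero: DF = P = 2177/2500 ≈ 0.870800
step 6 [3y] zero: DF = P = 823/1000 ≈ 0.823000
step 7 [3.5y] zero: DF = P = 4/5 ≈ 0.800000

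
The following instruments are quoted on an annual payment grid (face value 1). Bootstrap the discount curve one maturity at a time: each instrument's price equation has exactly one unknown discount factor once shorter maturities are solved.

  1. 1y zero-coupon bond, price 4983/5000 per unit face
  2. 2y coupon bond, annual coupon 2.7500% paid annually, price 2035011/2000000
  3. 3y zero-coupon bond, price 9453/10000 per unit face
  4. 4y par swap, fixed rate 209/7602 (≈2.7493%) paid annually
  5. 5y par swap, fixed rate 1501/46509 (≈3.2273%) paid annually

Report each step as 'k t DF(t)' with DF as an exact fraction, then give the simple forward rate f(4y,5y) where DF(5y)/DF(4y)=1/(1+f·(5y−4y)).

step 1 [1y] zero: DF = P = 4983/5000 ≈ 0.996600
step 2 [2y] bond c/1=11/400: DF=(2035011/2000000 − 11/400·(0.996600))/(1+11/400) = 2409/2500 ≈ 0.963600
step 3 [3y] zero: DF = P = 9453/10000 ≈ 0.945300
step 4 [4y] swap r/1=209/7602: DF=(1 − 209/7602·(0.996600+0.963600+0.945300))/(1+209/7602) = 1791/2000 ≈ 0.895500
step 5 [5y] swap r/1=1501/46509: DF=(1 − 1501/46509·(0.996600+0.963600+0.945300+0.895500))/(1+1501/46509) = 8499/10000 ≈ 0.849900

1 1 4983/5000
2 2 2409/2500
3 3 9453/10000
4 4 1791/2000
5 5 8499/10000
f(4y,5y) = ((1791/2000)/(8499/10000) − 1)/(1) = 152/2833 ≈ 5.3653%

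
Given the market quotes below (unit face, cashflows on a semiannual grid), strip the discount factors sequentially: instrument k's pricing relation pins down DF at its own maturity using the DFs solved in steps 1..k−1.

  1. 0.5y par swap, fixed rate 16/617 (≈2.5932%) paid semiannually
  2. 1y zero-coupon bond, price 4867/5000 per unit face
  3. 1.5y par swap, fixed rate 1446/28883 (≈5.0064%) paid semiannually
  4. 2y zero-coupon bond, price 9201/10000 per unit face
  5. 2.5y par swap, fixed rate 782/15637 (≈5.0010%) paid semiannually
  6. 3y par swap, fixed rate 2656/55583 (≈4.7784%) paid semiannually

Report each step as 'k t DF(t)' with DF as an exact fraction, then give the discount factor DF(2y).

1 1/2 617/625
2 1 4867/5000
3 3/2 9277/10000
4 2 9201/10000
5 5/2 8827/10000
6 3 542/625
DF(2y) = 9201/10000 ≈ 0.920100

step 1 [0.5y] swap r/2=8/617: DF=(1 − 8/617·(0))/(1+8/617) = 617/625 ≈ 0.987200
step 2 [1y] zero: DF = P = 4867/5000 ≈ 0.973400
step 3 [1.5y] swap r/2=723/28883: DF=(1 − 723/28883·(0.987200+0.973400))/(1+723/28883) = 9277/10000 ≈ 0.927700
step 4 [2y] zero: DF = P = 9201/10000 ≈ 0.920100
step 5 [2.5y] swap r/2=391/15637: DF=(1 − 391/15637·(0.987200+0.973400+0.927700+0.920100))/(1+391/15637) = 8827/10000 ≈ 0.882700
step 6 [3y] swap r/2=1328/55583: DF=(1 − 1328/55583·(0.987200+0.973400+0.927700+0.920100+0.882700))/(1+1328/55583) = 542/625 ≈ 0.867200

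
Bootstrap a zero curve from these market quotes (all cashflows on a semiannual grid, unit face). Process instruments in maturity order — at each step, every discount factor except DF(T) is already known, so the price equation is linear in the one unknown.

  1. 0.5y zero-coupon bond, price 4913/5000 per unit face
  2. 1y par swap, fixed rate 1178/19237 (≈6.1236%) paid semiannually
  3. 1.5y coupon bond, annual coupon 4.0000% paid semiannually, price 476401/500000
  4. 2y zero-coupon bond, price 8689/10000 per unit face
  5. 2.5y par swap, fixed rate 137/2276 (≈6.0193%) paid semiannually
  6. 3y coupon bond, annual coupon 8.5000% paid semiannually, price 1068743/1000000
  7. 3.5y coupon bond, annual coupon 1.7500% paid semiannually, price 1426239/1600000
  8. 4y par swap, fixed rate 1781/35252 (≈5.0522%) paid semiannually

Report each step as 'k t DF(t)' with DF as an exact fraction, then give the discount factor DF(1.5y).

1 1/2 4913/5000
2 1 9411/10000
3 3/2 2241/2500
4 2 8689/10000
5 5/2 863/1000
6 3 2099/2500
7 7/2 8369/10000
8 4 8219/10000
DF(1.5y) = 2241/2500 ≈ 0.896400

step 1 [0.5y] zero: DF = P = 4913/5000 ≈ 0.982600
step 2 [1y] swap r/2=589/19237: DF=(1 − 589/19237·(0.982600))/(1+589/19237) = 9411/10000 ≈ 0.941100
step 3 [1.5y] bond c/2=1/50: DF=(476401/500000 − 1/50·(0.982600+0.941100))/(1+1/50) = 2241/2500 ≈ 0.896400
step 4 [2y] zero: DF = P = 8689/10000 ≈ 0.868900
step 5 [2.5y] swap r/2=137/4552: DF=(1 − 137/4552·(0.982600+0.941100+0.896400+0.868900))/(1+137/4552) = 863/1000 ≈ 0.863000
step 6 [3y] bond c/2=17/400: DF=(1068743/1000000 − 17/400·(0.982600+0.941100+0.896400+0.868900+0.863000))/(1+17/400) = 2099/2500 ≈ 0.839600
step 7 [3.5y] bond c/2=7/800: DF=(1426239/1600000 − 7/800·(0.982600+0.941100+0.896400+0.868900+0.863000+0.839600))/(1+7/800) = 8369/10000 ≈ 0.836900
step 8 [4y] swap r/2=1781/70504: DF=(1 − 1781/70504·(0.982600+0.941100+0.896400+0.868900+0.863000+0.839600+0.836900))/(1+1781/70504) = 8219/10000 ≈ 0.821900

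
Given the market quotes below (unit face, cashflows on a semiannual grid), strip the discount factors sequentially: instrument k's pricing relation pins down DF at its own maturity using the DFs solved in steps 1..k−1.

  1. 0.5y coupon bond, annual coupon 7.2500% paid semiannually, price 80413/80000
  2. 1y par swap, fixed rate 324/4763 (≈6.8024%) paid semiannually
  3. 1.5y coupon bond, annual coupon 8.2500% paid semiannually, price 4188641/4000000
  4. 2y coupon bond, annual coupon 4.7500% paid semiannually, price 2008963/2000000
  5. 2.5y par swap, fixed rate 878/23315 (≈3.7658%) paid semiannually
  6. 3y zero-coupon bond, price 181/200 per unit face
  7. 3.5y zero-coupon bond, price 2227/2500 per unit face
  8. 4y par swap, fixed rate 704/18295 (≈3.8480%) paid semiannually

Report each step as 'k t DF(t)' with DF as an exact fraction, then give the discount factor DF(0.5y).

1 1/2 97/100
2 1 1169/1250
3 3/2 4651/5000
4 2 4577/5000
5 5/2 4561/5000
6 3 181/200
7 7/2 2227/2500
8 4 537/625
DF(0.5y) = 97/100 ≈ 0.970000

step 1 [0.5y] bond c/2=29/800: DF=(80413/80000 − 29/800·(0))/(1+29/800) = 97/100 ≈ 0.970000
step 2 [1y] swap r/2=162/4763: DF=(1 − 162/4763·(0.970000))/(1+162/4763) = 1169/1250 ≈ 0.935200
step 3 [1.5y] bond c/2=33/800: DF=(4188641/4000000 − 33/800·(0.970000+0.935200))/(1+33/800) = 4651/5000 ≈ 0.930200
step 4 [2y] bond c/2=19/800: DF=(2008963/2000000 − 19/800·(0.970000+0.935200+0.930200))/(1+19/800) = 4577/5000 ≈ 0.915400
step 5 [2.5y] swap r/2=439/23315: DF=(1 − 439/23315·(0.970000+0.935200+0.930200+0.915400))/(1+439/23315) = 4561/5000 ≈ 0.912200
step 6 [3y] zero: DF = P = 181/200 ≈ 0.905000
step 7 [3.5y] zero: DF = P = 2227/2500 ≈ 0.890800
step 8 [4y] swap r/2=352/18295: DF=(1 − 352/18295·(0.970000+0.935200+0.930200+0.915400+0.912200+0.905000+0.890800))/(1+352/18295) = 537/625 ≈ 0.859200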